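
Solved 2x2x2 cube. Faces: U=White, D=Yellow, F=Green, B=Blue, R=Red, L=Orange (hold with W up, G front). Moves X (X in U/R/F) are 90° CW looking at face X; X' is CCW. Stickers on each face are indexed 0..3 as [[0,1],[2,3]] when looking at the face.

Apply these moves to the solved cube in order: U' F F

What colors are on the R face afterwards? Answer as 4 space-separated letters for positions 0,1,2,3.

After move 1 (U'): U=WWWW F=OOGG R=GGRR B=RRBB L=BBOO
After move 2 (F): F=GOGO U=WWOB R=WGWR D=RGYY L=BYOY
After move 3 (F): F=GGOO U=WWYY R=OGBR D=WWYY L=BROG
Query: R face = OGBR

Answer: O G B R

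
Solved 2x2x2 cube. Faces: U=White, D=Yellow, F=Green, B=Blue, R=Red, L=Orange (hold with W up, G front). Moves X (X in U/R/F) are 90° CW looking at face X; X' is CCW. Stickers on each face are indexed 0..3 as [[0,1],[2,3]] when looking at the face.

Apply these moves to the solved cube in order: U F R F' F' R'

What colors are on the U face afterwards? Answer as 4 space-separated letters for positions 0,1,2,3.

Answer: W W B G

Derivation:
After move 1 (U): U=WWWW F=RRGG R=BBRR B=OOBB L=GGOO
After move 2 (F): F=GRGR U=WWOG R=WBWR D=RBYY L=GYOY
After move 3 (R): R=WWRB U=WROR F=GBGY D=RBYO B=GOWB
After move 4 (F'): F=BYGG U=WRWR R=BWRB D=YYYO L=GROO
After move 5 (F'): F=YGBG U=WRBR R=YWYB D=ROYO L=GROW
After move 6 (R'): R=WBYY U=WWBG F=YRBR D=RGYG B=OOOB
Query: U face = WWBG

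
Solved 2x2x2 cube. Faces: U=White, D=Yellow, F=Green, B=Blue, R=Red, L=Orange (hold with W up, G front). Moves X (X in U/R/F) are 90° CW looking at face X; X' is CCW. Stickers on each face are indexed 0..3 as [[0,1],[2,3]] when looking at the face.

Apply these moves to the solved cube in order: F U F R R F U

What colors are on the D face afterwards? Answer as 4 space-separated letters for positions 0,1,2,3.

After move 1 (F): F=GGGG U=WWOO R=WRWR D=RRYY L=OYOY
After move 2 (U): U=OWOW F=WRGG R=BBWR B=OYBB L=GGOY
After move 3 (F): F=GWGR U=OWYG R=OBWR D=WBYY L=GROR
After move 4 (R): R=WORB U=OWYR F=GBGY D=WBYO B=GYWB
After move 5 (R): R=RWBO U=OBYY F=GBGO D=WWYG B=RYWB
After move 6 (F): F=GGOB U=OBRR R=YWYO D=BRYG L=GWOW
After move 7 (U): U=RORB F=YWOB R=RYYO B=GWWB L=GGOW
Query: D face = BRYG

Answer: B R Y G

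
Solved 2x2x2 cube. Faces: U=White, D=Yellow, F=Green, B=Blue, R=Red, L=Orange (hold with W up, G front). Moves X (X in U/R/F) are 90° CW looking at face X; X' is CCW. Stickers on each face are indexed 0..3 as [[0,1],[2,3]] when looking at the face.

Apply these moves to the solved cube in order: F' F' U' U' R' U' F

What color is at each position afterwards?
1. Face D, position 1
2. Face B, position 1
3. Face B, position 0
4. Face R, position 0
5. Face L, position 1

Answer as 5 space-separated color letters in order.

After move 1 (F'): F=GGGG U=WWRR R=YRYR D=OOYY L=OWOW
After move 2 (F'): F=GGGG U=WWYY R=OROR D=WWYY L=OROR
After move 3 (U'): U=WYWY F=ORGG R=GGOR B=ORBB L=BBOR
After move 4 (U'): U=YYWW F=BBGG R=OROR B=GGBB L=OROR
After move 5 (R'): R=RROO U=YBWG F=BYGW D=WBYG B=YGWB
After move 6 (U'): U=BGYW F=ORGW R=BYOO B=RRWB L=YGOR
After move 7 (F): F=GOWR U=BGRG R=YYWO D=OBYG L=YWOB
Query 1: D[1] = B
Query 2: B[1] = R
Query 3: B[0] = R
Query 4: R[0] = Y
Query 5: L[1] = W

Answer: B R R Y W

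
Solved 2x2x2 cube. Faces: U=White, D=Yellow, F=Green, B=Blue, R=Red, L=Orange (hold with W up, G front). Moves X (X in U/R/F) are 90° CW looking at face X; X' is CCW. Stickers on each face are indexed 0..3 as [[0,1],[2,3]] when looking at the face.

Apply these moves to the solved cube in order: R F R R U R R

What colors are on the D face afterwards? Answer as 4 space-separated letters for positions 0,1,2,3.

After move 1 (R): R=RRRR U=WGWG F=GYGY D=YBYB B=WBWB
After move 2 (F): F=GGYY U=WGOO R=WRGR D=RRYB L=OYOB
After move 3 (R): R=GWRR U=WGOY F=GRYB D=RWYW B=OBGB
After move 4 (R): R=RGRW U=WROB F=GWYW D=RGYO B=YBGB
After move 5 (U): U=OWBR F=RGYW R=YBRW B=OYGB L=GWOB
After move 6 (R): R=RYWB U=OGBW F=RGYO D=RGYO B=RYWB
After move 7 (R): R=WRBY U=OGBO F=RGYO D=RWYR B=WYGB
Query: D face = RWYR

Answer: R W Y R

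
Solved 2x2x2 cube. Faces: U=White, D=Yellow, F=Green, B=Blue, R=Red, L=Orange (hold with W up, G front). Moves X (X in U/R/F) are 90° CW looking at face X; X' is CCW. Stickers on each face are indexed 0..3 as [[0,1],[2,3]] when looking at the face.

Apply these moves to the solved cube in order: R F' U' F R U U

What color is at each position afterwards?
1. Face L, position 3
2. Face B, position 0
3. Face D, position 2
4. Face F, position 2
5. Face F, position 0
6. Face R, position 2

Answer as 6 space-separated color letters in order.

After move 1 (R): R=RRRR U=WGWG F=GYGY D=YBYB B=WBWB
After move 2 (F'): F=YYGG U=WGRR R=BRYR D=OOYB L=OGOW
After move 3 (U'): U=GRWR F=OGGG R=YYYR B=BRWB L=WBOW
After move 4 (F): F=GOGG U=GRWB R=WYRR D=YYYB L=WOOO
After move 5 (R): R=RWRY U=GOWG F=GYGB D=YWYB B=BRRB
After move 6 (U): U=WGGO F=RWGB R=BRRY B=WORB L=GYOO
After move 7 (U): U=GWOG F=BRGB R=WORY B=GYRB L=RWOO
Query 1: L[3] = O
Query 2: B[0] = G
Query 3: D[2] = Y
Query 4: F[2] = G
Query 5: F[0] = B
Query 6: R[2] = R

Answer: O G Y G B R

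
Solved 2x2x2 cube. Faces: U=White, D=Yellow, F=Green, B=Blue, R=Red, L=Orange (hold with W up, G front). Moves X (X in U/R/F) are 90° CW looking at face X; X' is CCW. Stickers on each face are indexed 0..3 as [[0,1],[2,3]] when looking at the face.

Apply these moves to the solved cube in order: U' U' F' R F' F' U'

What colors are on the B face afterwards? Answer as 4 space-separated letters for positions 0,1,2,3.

After move 1 (U'): U=WWWW F=OOGG R=GGRR B=RRBB L=BBOO
After move 2 (U'): U=WWWW F=BBGG R=OORR B=GGBB L=RROO
After move 3 (F'): F=BGBG U=WWOR R=YOYR D=ROYY L=RWOW
After move 4 (R): R=YYRO U=WGOG F=BOBY D=RBYG B=RGWB
After move 5 (F'): F=OYBB U=WGYR R=BYRO D=WWYG L=RGOO
After move 6 (F'): F=YBOB U=WGBR R=WYWO D=GOYG L=RROY
After move 7 (U'): U=GRWB F=RROB R=YBWO B=WYWB L=RGOY
Query: B face = WYWB

Answer: W Y W B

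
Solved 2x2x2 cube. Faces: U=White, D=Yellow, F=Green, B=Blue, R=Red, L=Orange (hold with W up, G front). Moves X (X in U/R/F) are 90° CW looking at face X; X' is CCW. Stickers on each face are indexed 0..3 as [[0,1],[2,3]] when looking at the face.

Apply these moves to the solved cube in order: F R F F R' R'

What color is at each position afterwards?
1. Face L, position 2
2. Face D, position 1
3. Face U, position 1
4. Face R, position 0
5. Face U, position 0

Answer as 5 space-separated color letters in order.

Answer: O G O R W

Derivation:
After move 1 (F): F=GGGG U=WWOO R=WRWR D=RRYY L=OYOY
After move 2 (R): R=WWRR U=WGOG F=GRGY D=RBYB B=OBWB
After move 3 (F): F=GGYR U=WGYY R=OWGR D=RWYB L=OROB
After move 4 (F): F=YGRG U=WGBR R=YWYR D=GOYB L=OROW
After move 5 (R'): R=WRYY U=WWBO F=YGRR D=GGYG B=BBOB
After move 6 (R'): R=RYWY U=WOBB F=YWRO D=GGYR B=GBGB
Query 1: L[2] = O
Query 2: D[1] = G
Query 3: U[1] = O
Query 4: R[0] = R
Query 5: U[0] = W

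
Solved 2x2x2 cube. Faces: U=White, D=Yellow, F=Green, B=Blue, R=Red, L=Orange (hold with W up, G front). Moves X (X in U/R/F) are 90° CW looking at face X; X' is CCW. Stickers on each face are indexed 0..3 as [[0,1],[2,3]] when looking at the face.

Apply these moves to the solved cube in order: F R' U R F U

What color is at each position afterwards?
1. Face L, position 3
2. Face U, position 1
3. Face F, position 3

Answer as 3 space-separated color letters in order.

After move 1 (F): F=GGGG U=WWOO R=WRWR D=RRYY L=OYOY
After move 2 (R'): R=RRWW U=WBOB F=GWGO D=RGYG B=YBRB
After move 3 (U): U=OWBB F=RRGO R=YBWW B=OYRB L=GWOY
After move 4 (R): R=WYWB U=ORBO F=RGGG D=RRYO B=BYWB
After move 5 (F): F=GRGG U=ORYW R=BYOB D=WWYO L=GROR
After move 6 (U): U=YOWR F=BYGG R=BYOB B=GRWB L=GROR
Query 1: L[3] = R
Query 2: U[1] = O
Query 3: F[3] = G

Answer: R O G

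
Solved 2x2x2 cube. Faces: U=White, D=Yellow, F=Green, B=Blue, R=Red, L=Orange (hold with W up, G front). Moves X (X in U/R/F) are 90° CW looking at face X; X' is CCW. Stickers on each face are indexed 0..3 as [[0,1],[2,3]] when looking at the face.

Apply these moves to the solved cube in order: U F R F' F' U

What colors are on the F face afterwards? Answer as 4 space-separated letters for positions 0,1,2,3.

After move 1 (U): U=WWWW F=RRGG R=BBRR B=OOBB L=GGOO
After move 2 (F): F=GRGR U=WWOG R=WBWR D=RBYY L=GYOY
After move 3 (R): R=WWRB U=WROR F=GBGY D=RBYO B=GOWB
After move 4 (F'): F=BYGG U=WRWR R=BWRB D=YYYO L=GROO
After move 5 (F'): F=YGBG U=WRBR R=YWYB D=ROYO L=GROW
After move 6 (U): U=BWRR F=YWBG R=GOYB B=GRWB L=YGOW
Query: F face = YWBG

Answer: Y W B G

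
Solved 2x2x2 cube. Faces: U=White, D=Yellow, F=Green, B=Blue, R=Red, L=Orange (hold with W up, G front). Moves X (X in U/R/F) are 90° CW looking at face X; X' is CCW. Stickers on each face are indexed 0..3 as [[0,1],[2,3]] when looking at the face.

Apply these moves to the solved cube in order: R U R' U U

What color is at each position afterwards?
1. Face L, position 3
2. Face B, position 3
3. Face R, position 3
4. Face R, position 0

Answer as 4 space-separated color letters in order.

After move 1 (R): R=RRRR U=WGWG F=GYGY D=YBYB B=WBWB
After move 2 (U): U=WWGG F=RRGY R=WBRR B=OOWB L=GYOO
After move 3 (R'): R=BRWR U=WWGO F=RWGG D=YRYY B=BOBB
After move 4 (U): U=GWOW F=BRGG R=BOWR B=GYBB L=RWOO
After move 5 (U): U=OGWW F=BOGG R=GYWR B=RWBB L=BROO
Query 1: L[3] = O
Query 2: B[3] = B
Query 3: R[3] = R
Query 4: R[0] = G

Answer: O B R G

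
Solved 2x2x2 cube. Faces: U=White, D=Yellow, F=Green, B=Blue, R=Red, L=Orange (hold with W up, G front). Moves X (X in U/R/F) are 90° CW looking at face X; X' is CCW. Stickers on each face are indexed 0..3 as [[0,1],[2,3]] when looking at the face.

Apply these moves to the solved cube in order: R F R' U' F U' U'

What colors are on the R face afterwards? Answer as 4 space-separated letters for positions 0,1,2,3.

After move 1 (R): R=RRRR U=WGWG F=GYGY D=YBYB B=WBWB
After move 2 (F): F=GGYY U=WGOO R=WRGR D=RRYB L=OYOB
After move 3 (R'): R=RRWG U=WWOW F=GGYO D=RGYY B=BBRB
After move 4 (U'): U=WWWO F=OYYO R=GGWG B=RRRB L=BBOB
After move 5 (F): F=YOOY U=WWBB R=WGOG D=WGYY L=BROG
After move 6 (U'): U=WBWB F=BROY R=YOOG B=WGRB L=RROG
After move 7 (U'): U=BBWW F=RROY R=BROG B=YORB L=WGOG
Query: R face = BROG

Answer: B R O G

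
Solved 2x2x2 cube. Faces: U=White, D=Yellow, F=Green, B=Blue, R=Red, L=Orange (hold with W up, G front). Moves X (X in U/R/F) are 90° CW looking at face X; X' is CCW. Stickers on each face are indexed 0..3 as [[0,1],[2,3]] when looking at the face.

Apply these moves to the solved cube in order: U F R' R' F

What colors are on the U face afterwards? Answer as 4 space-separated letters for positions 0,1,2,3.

Answer: W B Y Y

Derivation:
After move 1 (U): U=WWWW F=RRGG R=BBRR B=OOBB L=GGOO
After move 2 (F): F=GRGR U=WWOG R=WBWR D=RBYY L=GYOY
After move 3 (R'): R=BRWW U=WBOO F=GWGG D=RRYR B=YOBB
After move 4 (R'): R=RWBW U=WBOY F=GBGO D=RWYG B=RORB
After move 5 (F): F=GGOB U=WBYY R=OWYW D=BRYG L=GROW
Query: U face = WBYY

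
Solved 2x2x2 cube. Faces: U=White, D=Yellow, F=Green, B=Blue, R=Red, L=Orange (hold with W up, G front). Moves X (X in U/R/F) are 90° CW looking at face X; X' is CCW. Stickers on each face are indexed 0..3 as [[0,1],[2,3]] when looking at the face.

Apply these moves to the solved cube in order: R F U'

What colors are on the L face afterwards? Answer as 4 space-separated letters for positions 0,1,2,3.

Answer: W B O B

Derivation:
After move 1 (R): R=RRRR U=WGWG F=GYGY D=YBYB B=WBWB
After move 2 (F): F=GGYY U=WGOO R=WRGR D=RRYB L=OYOB
After move 3 (U'): U=GOWO F=OYYY R=GGGR B=WRWB L=WBOB
Query: L face = WBOB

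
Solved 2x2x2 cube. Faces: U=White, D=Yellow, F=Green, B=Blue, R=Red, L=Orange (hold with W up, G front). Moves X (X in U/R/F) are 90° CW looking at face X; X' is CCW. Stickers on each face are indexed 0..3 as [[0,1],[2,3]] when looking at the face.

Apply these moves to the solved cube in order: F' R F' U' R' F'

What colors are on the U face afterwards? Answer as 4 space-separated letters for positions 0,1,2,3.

Answer: G W Y O

Derivation:
After move 1 (F'): F=GGGG U=WWRR R=YRYR D=OOYY L=OWOW
After move 2 (R): R=YYRR U=WGRG F=GOGY D=OBYB B=RBWB
After move 3 (F'): F=OYGG U=WGYR R=BYOR D=WWYB L=OGOR
After move 4 (U'): U=GRWY F=OGGG R=OYOR B=BYWB L=RBOR
After move 5 (R'): R=YROO U=GWWB F=ORGY D=WGYG B=BYWB
After move 6 (F'): F=RYOG U=GWYO R=GRWO D=BRYG L=RBOW
Query: U face = GWYO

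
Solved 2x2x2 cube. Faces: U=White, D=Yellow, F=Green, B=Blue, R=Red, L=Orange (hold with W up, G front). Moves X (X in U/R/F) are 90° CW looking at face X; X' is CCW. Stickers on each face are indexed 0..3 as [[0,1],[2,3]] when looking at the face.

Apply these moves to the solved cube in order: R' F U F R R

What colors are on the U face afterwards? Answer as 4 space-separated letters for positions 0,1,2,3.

Answer: O Y G G

Derivation:
After move 1 (R'): R=RRRR U=WBWB F=GWGW D=YGYG B=YBYB
After move 2 (F): F=GGWW U=WBOO R=WRBR D=RRYG L=OYOG
After move 3 (U): U=OWOB F=WRWW R=YBBR B=OYYB L=GGOG
After move 4 (F): F=WWWR U=OWGG R=OBBR D=BYYG L=GROR
After move 5 (R): R=BORB U=OWGR F=WYWG D=BYYO B=GYWB
After move 6 (R): R=RBBO U=OYGG F=WYWO D=BWYG B=RYWB
Query: U face = OYGG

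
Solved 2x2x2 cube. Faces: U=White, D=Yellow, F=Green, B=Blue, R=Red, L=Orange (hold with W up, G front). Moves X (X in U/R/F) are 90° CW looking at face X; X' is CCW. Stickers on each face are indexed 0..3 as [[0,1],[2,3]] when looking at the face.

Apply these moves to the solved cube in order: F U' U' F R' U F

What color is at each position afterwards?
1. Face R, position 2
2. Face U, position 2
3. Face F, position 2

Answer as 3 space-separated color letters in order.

Answer: B R R

Derivation:
After move 1 (F): F=GGGG U=WWOO R=WRWR D=RRYY L=OYOY
After move 2 (U'): U=WOWO F=OYGG R=GGWR B=WRBB L=BBOY
After move 3 (U'): U=OOWW F=BBGG R=OYWR B=GGBB L=WROY
After move 4 (F): F=GBGB U=OOYR R=WYWR D=WOYY L=WROR
After move 5 (R'): R=YRWW U=OBYG F=GOGR D=WBYB B=YGOB
After move 6 (U): U=YOGB F=YRGR R=YGWW B=WROB L=GOOR
After move 7 (F): F=GYRR U=YORO R=GGBW D=WYYB L=GWOB
Query 1: R[2] = B
Query 2: U[2] = R
Query 3: F[2] = R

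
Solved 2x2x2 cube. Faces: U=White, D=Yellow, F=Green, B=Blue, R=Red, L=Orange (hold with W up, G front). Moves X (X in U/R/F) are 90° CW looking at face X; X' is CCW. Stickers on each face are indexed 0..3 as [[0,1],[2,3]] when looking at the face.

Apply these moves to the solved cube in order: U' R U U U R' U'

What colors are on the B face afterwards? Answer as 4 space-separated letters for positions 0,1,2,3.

After move 1 (U'): U=WWWW F=OOGG R=GGRR B=RRBB L=BBOO
After move 2 (R): R=RGRG U=WOWG F=OYGY D=YBYR B=WRWB
After move 3 (U): U=WWGO F=RGGY R=WRRG B=BBWB L=OYOO
After move 4 (U): U=GWOW F=WRGY R=BBRG B=OYWB L=RGOO
After move 5 (U): U=OGWW F=BBGY R=OYRG B=RGWB L=WROO
After move 6 (R'): R=YGOR U=OWWR F=BGGW D=YBYY B=RGBB
After move 7 (U'): U=WROW F=WRGW R=BGOR B=YGBB L=RGOO
Query: B face = YGBB

Answer: Y G B B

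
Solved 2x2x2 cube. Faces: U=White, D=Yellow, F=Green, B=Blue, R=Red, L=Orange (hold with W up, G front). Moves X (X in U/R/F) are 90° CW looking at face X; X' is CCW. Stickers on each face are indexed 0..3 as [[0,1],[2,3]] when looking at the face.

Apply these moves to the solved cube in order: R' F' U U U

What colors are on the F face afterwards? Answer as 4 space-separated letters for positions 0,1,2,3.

After move 1 (R'): R=RRRR U=WBWB F=GWGW D=YGYG B=YBYB
After move 2 (F'): F=WWGG U=WBRR R=GRYR D=OOYG L=OBOW
After move 3 (U): U=RWRB F=GRGG R=YBYR B=OBYB L=WWOW
After move 4 (U): U=RRBW F=YBGG R=OBYR B=WWYB L=GROW
After move 5 (U): U=BRWR F=OBGG R=WWYR B=GRYB L=YBOW
Query: F face = OBGG

Answer: O B G G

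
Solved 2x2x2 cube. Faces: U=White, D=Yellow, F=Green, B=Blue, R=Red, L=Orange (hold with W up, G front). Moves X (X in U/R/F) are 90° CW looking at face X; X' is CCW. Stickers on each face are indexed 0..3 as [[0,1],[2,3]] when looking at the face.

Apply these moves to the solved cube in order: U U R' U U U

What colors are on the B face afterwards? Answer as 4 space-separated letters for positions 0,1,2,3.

Answer: O R Y B

Derivation:
After move 1 (U): U=WWWW F=RRGG R=BBRR B=OOBB L=GGOO
After move 2 (U): U=WWWW F=BBGG R=OORR B=GGBB L=RROO
After move 3 (R'): R=OROR U=WBWG F=BWGW D=YBYG B=YGYB
After move 4 (U): U=WWGB F=ORGW R=YGOR B=RRYB L=BWOO
After move 5 (U): U=GWBW F=YGGW R=RROR B=BWYB L=OROO
After move 6 (U): U=BGWW F=RRGW R=BWOR B=ORYB L=YGOO
Query: B face = ORYB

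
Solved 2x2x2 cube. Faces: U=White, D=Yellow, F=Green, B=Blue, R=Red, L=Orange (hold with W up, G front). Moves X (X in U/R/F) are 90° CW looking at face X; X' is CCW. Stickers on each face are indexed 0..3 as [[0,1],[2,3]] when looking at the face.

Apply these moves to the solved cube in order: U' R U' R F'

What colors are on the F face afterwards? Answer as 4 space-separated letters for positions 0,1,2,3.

Answer: B R B G

Derivation:
After move 1 (U'): U=WWWW F=OOGG R=GGRR B=RRBB L=BBOO
After move 2 (R): R=RGRG U=WOWG F=OYGY D=YBYR B=WRWB
After move 3 (U'): U=OGWW F=BBGY R=OYRG B=RGWB L=WROO
After move 4 (R): R=ROGY U=OBWY F=BBGR D=YWYR B=WGGB
After move 5 (F'): F=BRBG U=OBRG R=WOYY D=ROYR L=WYOW
Query: F face = BRBG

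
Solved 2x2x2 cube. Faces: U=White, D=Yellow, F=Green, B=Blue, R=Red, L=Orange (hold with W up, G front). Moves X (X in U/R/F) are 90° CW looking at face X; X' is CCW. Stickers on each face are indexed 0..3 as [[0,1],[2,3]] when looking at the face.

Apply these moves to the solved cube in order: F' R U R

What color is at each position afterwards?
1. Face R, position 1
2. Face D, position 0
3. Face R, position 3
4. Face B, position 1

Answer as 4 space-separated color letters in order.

After move 1 (F'): F=GGGG U=WWRR R=YRYR D=OOYY L=OWOW
After move 2 (R): R=YYRR U=WGRG F=GOGY D=OBYB B=RBWB
After move 3 (U): U=RWGG F=YYGY R=RBRR B=OWWB L=GOOW
After move 4 (R): R=RRRB U=RYGY F=YBGB D=OWYO B=GWWB
Query 1: R[1] = R
Query 2: D[0] = O
Query 3: R[3] = B
Query 4: B[1] = W

Answer: R O B W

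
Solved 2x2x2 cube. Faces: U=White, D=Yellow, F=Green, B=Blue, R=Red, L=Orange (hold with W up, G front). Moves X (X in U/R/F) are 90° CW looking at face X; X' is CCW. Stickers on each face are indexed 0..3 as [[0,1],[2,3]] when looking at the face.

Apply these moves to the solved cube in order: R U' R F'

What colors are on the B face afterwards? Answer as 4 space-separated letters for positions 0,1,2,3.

After move 1 (R): R=RRRR U=WGWG F=GYGY D=YBYB B=WBWB
After move 2 (U'): U=GGWW F=OOGY R=GYRR B=RRWB L=WBOO
After move 3 (R): R=RGRY U=GOWY F=OBGB D=YWYR B=WRGB
After move 4 (F'): F=BBOG U=GORR R=WGYY D=BOYR L=WYOW
Query: B face = WRGB

Answer: W R G B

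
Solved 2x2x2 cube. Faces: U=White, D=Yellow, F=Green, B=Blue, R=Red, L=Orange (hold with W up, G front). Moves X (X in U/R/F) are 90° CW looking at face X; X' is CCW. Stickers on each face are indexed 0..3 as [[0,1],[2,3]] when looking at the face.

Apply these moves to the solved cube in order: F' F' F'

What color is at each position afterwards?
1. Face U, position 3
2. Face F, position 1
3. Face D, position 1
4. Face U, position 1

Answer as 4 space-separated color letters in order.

Answer: O G R W

Derivation:
After move 1 (F'): F=GGGG U=WWRR R=YRYR D=OOYY L=OWOW
After move 2 (F'): F=GGGG U=WWYY R=OROR D=WWYY L=OROR
After move 3 (F'): F=GGGG U=WWOO R=WRWR D=RRYY L=OYOY
Query 1: U[3] = O
Query 2: F[1] = G
Query 3: D[1] = R
Query 4: U[1] = W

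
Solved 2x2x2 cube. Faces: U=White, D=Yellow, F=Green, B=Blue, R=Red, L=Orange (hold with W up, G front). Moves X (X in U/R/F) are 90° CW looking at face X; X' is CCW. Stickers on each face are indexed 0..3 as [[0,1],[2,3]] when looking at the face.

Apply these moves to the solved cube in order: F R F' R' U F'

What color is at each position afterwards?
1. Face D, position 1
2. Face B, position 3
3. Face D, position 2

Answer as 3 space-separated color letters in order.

After move 1 (F): F=GGGG U=WWOO R=WRWR D=RRYY L=OYOY
After move 2 (R): R=WWRR U=WGOG F=GRGY D=RBYB B=OBWB
After move 3 (F'): F=RYGG U=WGWR R=BWRR D=YYYB L=OGOO
After move 4 (R'): R=WRBR U=WWWO F=RGGR D=YYYG B=BBYB
After move 5 (U): U=WWOW F=WRGR R=BBBR B=OGYB L=RGOO
After move 6 (F'): F=RRWG U=WWBB R=YBYR D=GOYG L=RWOO
Query 1: D[1] = O
Query 2: B[3] = B
Query 3: D[2] = Y

Answer: O B Y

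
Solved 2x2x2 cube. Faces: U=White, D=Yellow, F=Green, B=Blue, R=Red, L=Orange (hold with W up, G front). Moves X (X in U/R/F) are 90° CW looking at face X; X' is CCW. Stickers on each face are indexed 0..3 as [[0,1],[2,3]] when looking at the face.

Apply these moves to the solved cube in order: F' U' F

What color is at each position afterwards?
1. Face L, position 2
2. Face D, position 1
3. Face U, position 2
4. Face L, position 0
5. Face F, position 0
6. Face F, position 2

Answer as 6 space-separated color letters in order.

Answer: O G W B G G

Derivation:
After move 1 (F'): F=GGGG U=WWRR R=YRYR D=OOYY L=OWOW
After move 2 (U'): U=WRWR F=OWGG R=GGYR B=YRBB L=BBOW
After move 3 (F): F=GOGW U=WRWB R=WGRR D=YGYY L=BOOO
Query 1: L[2] = O
Query 2: D[1] = G
Query 3: U[2] = W
Query 4: L[0] = B
Query 5: F[0] = G
Query 6: F[2] = G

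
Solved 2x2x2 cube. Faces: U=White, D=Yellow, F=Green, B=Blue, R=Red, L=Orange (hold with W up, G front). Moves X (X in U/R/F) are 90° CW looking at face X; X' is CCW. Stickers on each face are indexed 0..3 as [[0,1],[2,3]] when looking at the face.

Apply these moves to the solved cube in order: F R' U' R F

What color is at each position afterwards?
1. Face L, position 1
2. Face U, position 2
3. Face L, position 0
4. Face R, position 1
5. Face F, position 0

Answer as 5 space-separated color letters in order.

Answer: R Y Y G G

Derivation:
After move 1 (F): F=GGGG U=WWOO R=WRWR D=RRYY L=OYOY
After move 2 (R'): R=RRWW U=WBOB F=GWGO D=RGYG B=YBRB
After move 3 (U'): U=BBWO F=OYGO R=GWWW B=RRRB L=YBOY
After move 4 (R): R=WGWW U=BYWO F=OGGG D=RRYR B=ORBB
After move 5 (F): F=GOGG U=BYYB R=WGOW D=WWYR L=YROR
Query 1: L[1] = R
Query 2: U[2] = Y
Query 3: L[0] = Y
Query 4: R[1] = G
Query 5: F[0] = G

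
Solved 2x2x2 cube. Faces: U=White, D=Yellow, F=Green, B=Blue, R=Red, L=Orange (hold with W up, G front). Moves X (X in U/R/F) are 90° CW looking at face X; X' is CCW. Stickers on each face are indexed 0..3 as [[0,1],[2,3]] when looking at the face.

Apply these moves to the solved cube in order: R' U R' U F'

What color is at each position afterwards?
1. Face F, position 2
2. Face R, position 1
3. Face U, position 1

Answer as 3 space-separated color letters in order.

After move 1 (R'): R=RRRR U=WBWB F=GWGW D=YGYG B=YBYB
After move 2 (U): U=WWBB F=RRGW R=YBRR B=OOYB L=GWOO
After move 3 (R'): R=BRYR U=WYBO F=RWGB D=YRYW B=GOGB
After move 4 (U): U=BWOY F=BRGB R=GOYR B=GWGB L=RWOO
After move 5 (F'): F=RBBG U=BWGY R=ROYR D=WOYW L=RYOO
Query 1: F[2] = B
Query 2: R[1] = O
Query 3: U[1] = W

Answer: B O W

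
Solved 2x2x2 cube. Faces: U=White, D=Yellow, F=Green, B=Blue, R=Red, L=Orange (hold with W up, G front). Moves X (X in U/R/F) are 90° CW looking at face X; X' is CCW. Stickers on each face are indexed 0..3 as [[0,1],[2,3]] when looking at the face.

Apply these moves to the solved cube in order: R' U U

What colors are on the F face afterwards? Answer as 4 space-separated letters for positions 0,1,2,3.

After move 1 (R'): R=RRRR U=WBWB F=GWGW D=YGYG B=YBYB
After move 2 (U): U=WWBB F=RRGW R=YBRR B=OOYB L=GWOO
After move 3 (U): U=BWBW F=YBGW R=OORR B=GWYB L=RROO
Query: F face = YBGW

Answer: Y B G W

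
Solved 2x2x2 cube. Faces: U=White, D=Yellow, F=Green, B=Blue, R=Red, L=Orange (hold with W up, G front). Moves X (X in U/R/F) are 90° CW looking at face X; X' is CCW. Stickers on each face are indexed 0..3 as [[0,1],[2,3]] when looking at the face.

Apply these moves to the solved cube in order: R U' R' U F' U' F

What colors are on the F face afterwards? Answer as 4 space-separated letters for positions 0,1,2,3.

Answer: Y O G W

Derivation:
After move 1 (R): R=RRRR U=WGWG F=GYGY D=YBYB B=WBWB
After move 2 (U'): U=GGWW F=OOGY R=GYRR B=RRWB L=WBOO
After move 3 (R'): R=YRGR U=GWWR F=OGGW D=YOYY B=BRBB
After move 4 (U): U=WGRW F=YRGW R=BRGR B=WBBB L=OGOO
After move 5 (F'): F=RWYG U=WGBG R=ORYR D=GOYY L=OWOR
After move 6 (U'): U=GGWB F=OWYG R=RWYR B=ORBB L=WBOR
After move 7 (F): F=YOGW U=GGRB R=WWBR D=YRYY L=WGOO
Query: F face = YOGW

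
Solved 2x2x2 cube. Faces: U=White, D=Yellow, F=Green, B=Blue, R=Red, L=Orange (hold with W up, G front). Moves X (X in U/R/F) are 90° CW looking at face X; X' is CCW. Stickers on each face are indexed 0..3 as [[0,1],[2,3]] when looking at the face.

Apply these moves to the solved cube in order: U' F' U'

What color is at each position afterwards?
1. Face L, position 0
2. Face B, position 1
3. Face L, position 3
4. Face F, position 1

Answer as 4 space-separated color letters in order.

Answer: R G W W

Derivation:
After move 1 (U'): U=WWWW F=OOGG R=GGRR B=RRBB L=BBOO
After move 2 (F'): F=OGOG U=WWGR R=YGYR D=BOYY L=BWOW
After move 3 (U'): U=WRWG F=BWOG R=OGYR B=YGBB L=RROW
Query 1: L[0] = R
Query 2: B[1] = G
Query 3: L[3] = W
Query 4: F[1] = W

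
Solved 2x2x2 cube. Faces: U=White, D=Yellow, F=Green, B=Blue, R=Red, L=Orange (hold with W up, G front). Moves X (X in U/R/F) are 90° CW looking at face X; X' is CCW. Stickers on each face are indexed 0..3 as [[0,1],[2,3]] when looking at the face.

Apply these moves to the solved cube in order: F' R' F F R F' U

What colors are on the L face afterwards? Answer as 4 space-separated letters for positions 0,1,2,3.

After move 1 (F'): F=GGGG U=WWRR R=YRYR D=OOYY L=OWOW
After move 2 (R'): R=RRYY U=WBRB F=GWGR D=OGYG B=YBOB
After move 3 (F): F=GGRW U=WBWW R=RRBY D=YRYG L=OOOG
After move 4 (F): F=RGWG U=WBGO R=WRWY D=BRYG L=OYOR
After move 5 (R): R=WWYR U=WGGG F=RRWG D=BOYY B=OBBB
After move 6 (F'): F=RGRW U=WGWY R=OWBR D=YRYY L=OGOG
After move 7 (U): U=WWYG F=OWRW R=OBBR B=OGBB L=RGOG
Query: L face = RGOG

Answer: R G O G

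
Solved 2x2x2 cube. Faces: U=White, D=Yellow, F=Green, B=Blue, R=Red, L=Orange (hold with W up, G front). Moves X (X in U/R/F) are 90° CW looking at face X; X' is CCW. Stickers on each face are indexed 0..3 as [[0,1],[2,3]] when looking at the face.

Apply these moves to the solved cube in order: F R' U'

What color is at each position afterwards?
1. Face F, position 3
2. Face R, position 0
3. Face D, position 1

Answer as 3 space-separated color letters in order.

After move 1 (F): F=GGGG U=WWOO R=WRWR D=RRYY L=OYOY
After move 2 (R'): R=RRWW U=WBOB F=GWGO D=RGYG B=YBRB
After move 3 (U'): U=BBWO F=OYGO R=GWWW B=RRRB L=YBOY
Query 1: F[3] = O
Query 2: R[0] = G
Query 3: D[1] = G

Answer: O G G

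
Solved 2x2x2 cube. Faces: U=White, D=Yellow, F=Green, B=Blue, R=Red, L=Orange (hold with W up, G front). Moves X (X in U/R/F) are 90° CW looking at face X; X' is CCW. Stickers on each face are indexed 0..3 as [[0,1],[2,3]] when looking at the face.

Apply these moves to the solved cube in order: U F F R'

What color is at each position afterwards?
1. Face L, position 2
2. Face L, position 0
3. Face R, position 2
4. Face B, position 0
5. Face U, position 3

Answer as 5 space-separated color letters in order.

After move 1 (U): U=WWWW F=RRGG R=BBRR B=OOBB L=GGOO
After move 2 (F): F=GRGR U=WWOG R=WBWR D=RBYY L=GYOY
After move 3 (F): F=GGRR U=WWYY R=OBGR D=WWYY L=GROB
After move 4 (R'): R=BROG U=WBYO F=GWRY D=WGYR B=YOWB
Query 1: L[2] = O
Query 2: L[0] = G
Query 3: R[2] = O
Query 4: B[0] = Y
Query 5: U[3] = O

Answer: O G O Y O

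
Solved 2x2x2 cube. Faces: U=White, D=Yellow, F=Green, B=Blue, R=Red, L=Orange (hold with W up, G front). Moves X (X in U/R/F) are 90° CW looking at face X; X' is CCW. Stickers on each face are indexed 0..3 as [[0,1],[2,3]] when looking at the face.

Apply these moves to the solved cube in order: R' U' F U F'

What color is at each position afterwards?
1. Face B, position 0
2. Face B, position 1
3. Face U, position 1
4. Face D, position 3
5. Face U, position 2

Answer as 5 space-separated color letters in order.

Answer: Y Y B G R

Derivation:
After move 1 (R'): R=RRRR U=WBWB F=GWGW D=YGYG B=YBYB
After move 2 (U'): U=BBWW F=OOGW R=GWRR B=RRYB L=YBOO
After move 3 (F): F=GOWO U=BBOB R=WWWR D=RGYG L=YYOG
After move 4 (U): U=OBBB F=WWWO R=RRWR B=YYYB L=GOOG
After move 5 (F'): F=WOWW U=OBRW R=GRRR D=OGYG L=GBOB
Query 1: B[0] = Y
Query 2: B[1] = Y
Query 3: U[1] = B
Query 4: D[3] = G
Query 5: U[2] = R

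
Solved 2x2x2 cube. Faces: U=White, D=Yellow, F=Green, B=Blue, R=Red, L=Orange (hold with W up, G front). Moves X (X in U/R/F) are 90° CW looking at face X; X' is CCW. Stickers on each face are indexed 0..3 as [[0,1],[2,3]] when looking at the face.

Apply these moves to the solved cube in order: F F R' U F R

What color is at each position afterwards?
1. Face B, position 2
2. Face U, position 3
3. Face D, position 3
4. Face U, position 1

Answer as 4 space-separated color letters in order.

Answer: W R O R

Derivation:
After move 1 (F): F=GGGG U=WWOO R=WRWR D=RRYY L=OYOY
After move 2 (F): F=GGGG U=WWYY R=OROR D=WWYY L=OROR
After move 3 (R'): R=RROO U=WBYB F=GWGY D=WGYG B=YBWB
After move 4 (U): U=YWBB F=RRGY R=YBOO B=ORWB L=GWOR
After move 5 (F): F=GRYR U=YWRW R=BBBO D=OYYG L=GWOG
After move 6 (R): R=BBOB U=YRRR F=GYYG D=OWYO B=WRWB
Query 1: B[2] = W
Query 2: U[3] = R
Query 3: D[3] = O
Query 4: U[1] = R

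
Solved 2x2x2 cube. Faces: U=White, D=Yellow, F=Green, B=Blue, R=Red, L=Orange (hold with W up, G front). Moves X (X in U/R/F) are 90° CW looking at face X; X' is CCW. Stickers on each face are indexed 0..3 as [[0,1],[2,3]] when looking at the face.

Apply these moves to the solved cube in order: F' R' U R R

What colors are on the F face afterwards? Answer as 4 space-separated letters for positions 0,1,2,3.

After move 1 (F'): F=GGGG U=WWRR R=YRYR D=OOYY L=OWOW
After move 2 (R'): R=RRYY U=WBRB F=GWGR D=OGYG B=YBOB
After move 3 (U): U=RWBB F=RRGR R=YBYY B=OWOB L=GWOW
After move 4 (R): R=YYYB U=RRBR F=RGGG D=OOYO B=BWWB
After move 5 (R): R=YYBY U=RGBG F=ROGO D=OWYB B=RWRB
Query: F face = ROGO

Answer: R O G O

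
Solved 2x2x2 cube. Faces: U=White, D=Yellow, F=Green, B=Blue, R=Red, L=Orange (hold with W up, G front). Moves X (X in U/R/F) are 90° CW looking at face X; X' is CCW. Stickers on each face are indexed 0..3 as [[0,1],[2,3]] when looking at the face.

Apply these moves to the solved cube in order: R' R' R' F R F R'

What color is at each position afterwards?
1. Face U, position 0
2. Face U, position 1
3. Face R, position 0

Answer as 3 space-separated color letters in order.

Answer: W G W

Derivation:
After move 1 (R'): R=RRRR U=WBWB F=GWGW D=YGYG B=YBYB
After move 2 (R'): R=RRRR U=WYWY F=GBGB D=YWYW B=GBGB
After move 3 (R'): R=RRRR U=WGWG F=GYGY D=YBYB B=WBWB
After move 4 (F): F=GGYY U=WGOO R=WRGR D=RRYB L=OYOB
After move 5 (R): R=GWRR U=WGOY F=GRYB D=RWYW B=OBGB
After move 6 (F): F=YGBR U=WGBY R=OWYR D=RGYW L=OROW
After move 7 (R'): R=WROY U=WGBO F=YGBY D=RGYR B=WBGB
Query 1: U[0] = W
Query 2: U[1] = G
Query 3: R[0] = W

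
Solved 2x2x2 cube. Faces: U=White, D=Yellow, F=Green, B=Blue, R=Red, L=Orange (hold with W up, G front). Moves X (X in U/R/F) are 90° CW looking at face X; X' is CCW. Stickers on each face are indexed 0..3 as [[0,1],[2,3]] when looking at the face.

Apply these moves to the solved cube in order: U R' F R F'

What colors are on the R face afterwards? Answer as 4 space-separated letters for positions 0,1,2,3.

Answer: Y W B R

Derivation:
After move 1 (U): U=WWWW F=RRGG R=BBRR B=OOBB L=GGOO
After move 2 (R'): R=BRBR U=WBWO F=RWGW D=YRYG B=YOYB
After move 3 (F): F=GRWW U=WBOG R=WROR D=BBYG L=GYOR
After move 4 (R): R=OWRR U=WROW F=GBWG D=BYYY B=GOBB
After move 5 (F'): F=BGGW U=WROR R=YWBR D=YRYY L=GWOO
Query: R face = YWBR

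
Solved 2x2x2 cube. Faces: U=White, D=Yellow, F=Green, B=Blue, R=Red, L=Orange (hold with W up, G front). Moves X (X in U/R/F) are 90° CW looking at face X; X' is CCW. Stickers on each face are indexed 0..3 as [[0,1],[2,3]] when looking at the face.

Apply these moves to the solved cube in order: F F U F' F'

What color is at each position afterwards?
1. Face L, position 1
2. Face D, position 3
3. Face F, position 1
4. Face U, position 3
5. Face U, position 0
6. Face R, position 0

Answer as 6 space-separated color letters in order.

After move 1 (F): F=GGGG U=WWOO R=WRWR D=RRYY L=OYOY
After move 2 (F): F=GGGG U=WWYY R=OROR D=WWYY L=OROR
After move 3 (U): U=YWYW F=ORGG R=BBOR B=ORBB L=GGOR
After move 4 (F'): F=RGOG U=YWBO R=WBWR D=GRYY L=GWOY
After move 5 (F'): F=GGRO U=YWWW R=RBGR D=WYYY L=GOOB
Query 1: L[1] = O
Query 2: D[3] = Y
Query 3: F[1] = G
Query 4: U[3] = W
Query 5: U[0] = Y
Query 6: R[0] = R

Answer: O Y G W Y R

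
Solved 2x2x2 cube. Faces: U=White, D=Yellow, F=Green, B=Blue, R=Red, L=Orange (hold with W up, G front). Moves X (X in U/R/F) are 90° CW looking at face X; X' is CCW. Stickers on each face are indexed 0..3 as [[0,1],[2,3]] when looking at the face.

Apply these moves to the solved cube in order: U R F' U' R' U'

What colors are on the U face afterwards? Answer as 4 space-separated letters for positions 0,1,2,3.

After move 1 (U): U=WWWW F=RRGG R=BBRR B=OOBB L=GGOO
After move 2 (R): R=RBRB U=WRWG F=RYGY D=YBYO B=WOWB
After move 3 (F'): F=YYRG U=WRRR R=BBYB D=GOYO L=GGOW
After move 4 (U'): U=RRWR F=GGRG R=YYYB B=BBWB L=WOOW
After move 5 (R'): R=YBYY U=RWWB F=GRRR D=GGYG B=OBOB
After move 6 (U'): U=WBRW F=WORR R=GRYY B=YBOB L=OBOW
Query: U face = WBRW

Answer: W B R W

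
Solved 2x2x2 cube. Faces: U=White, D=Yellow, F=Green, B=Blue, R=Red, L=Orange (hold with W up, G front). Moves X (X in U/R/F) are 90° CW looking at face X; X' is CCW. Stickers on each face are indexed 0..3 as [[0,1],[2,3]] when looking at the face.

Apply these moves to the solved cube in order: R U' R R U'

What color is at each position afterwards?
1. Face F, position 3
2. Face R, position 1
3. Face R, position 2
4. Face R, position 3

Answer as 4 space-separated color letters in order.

Answer: R W Y G

Derivation:
After move 1 (R): R=RRRR U=WGWG F=GYGY D=YBYB B=WBWB
After move 2 (U'): U=GGWW F=OOGY R=GYRR B=RRWB L=WBOO
After move 3 (R): R=RGRY U=GOWY F=OBGB D=YWYR B=WRGB
After move 4 (R): R=RRYG U=GBWB F=OWGR D=YGYW B=YROB
After move 5 (U'): U=BBGW F=WBGR R=OWYG B=RROB L=YROO
Query 1: F[3] = R
Query 2: R[1] = W
Query 3: R[2] = Y
Query 4: R[3] = G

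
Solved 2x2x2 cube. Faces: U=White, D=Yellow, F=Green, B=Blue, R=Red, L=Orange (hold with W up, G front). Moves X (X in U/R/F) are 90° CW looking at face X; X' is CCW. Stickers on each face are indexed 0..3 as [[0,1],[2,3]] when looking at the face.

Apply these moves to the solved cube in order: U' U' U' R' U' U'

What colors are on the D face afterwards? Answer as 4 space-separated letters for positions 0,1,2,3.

After move 1 (U'): U=WWWW F=OOGG R=GGRR B=RRBB L=BBOO
After move 2 (U'): U=WWWW F=BBGG R=OORR B=GGBB L=RROO
After move 3 (U'): U=WWWW F=RRGG R=BBRR B=OOBB L=GGOO
After move 4 (R'): R=BRBR U=WBWO F=RWGW D=YRYG B=YOYB
After move 5 (U'): U=BOWW F=GGGW R=RWBR B=BRYB L=YOOO
After move 6 (U'): U=OWBW F=YOGW R=GGBR B=RWYB L=BROO
Query: D face = YRYG

Answer: Y R Y G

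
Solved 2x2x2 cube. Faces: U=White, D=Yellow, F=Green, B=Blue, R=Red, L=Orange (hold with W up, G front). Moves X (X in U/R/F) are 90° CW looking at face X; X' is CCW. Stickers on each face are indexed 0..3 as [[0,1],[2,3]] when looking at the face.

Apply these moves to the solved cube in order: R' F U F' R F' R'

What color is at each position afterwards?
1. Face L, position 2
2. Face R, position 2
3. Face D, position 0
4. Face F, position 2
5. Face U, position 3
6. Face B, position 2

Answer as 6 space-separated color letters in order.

After move 1 (R'): R=RRRR U=WBWB F=GWGW D=YGYG B=YBYB
After move 2 (F): F=GGWW U=WBOO R=WRBR D=RRYG L=OYOG
After move 3 (U): U=OWOB F=WRWW R=YBBR B=OYYB L=GGOG
After move 4 (F'): F=RWWW U=OWYB R=RBRR D=GGYG L=GBOO
After move 5 (R): R=RRRB U=OWYW F=RGWG D=GYYO B=BYWB
After move 6 (F'): F=GGRW U=OWRR R=YRGB D=BOYO L=GWOY
After move 7 (R'): R=RBYG U=OWRB F=GWRR D=BGYW B=OYOB
Query 1: L[2] = O
Query 2: R[2] = Y
Query 3: D[0] = B
Query 4: F[2] = R
Query 5: U[3] = B
Query 6: B[2] = O

Answer: O Y B R B O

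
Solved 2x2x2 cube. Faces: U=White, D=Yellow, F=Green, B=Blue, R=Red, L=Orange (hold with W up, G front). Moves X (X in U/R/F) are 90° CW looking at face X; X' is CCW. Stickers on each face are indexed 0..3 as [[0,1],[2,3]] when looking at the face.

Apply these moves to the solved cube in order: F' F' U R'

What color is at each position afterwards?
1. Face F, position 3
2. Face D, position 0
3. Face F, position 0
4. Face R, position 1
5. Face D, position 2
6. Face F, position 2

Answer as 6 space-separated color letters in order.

After move 1 (F'): F=GGGG U=WWRR R=YRYR D=OOYY L=OWOW
After move 2 (F'): F=GGGG U=WWYY R=OROR D=WWYY L=OROR
After move 3 (U): U=YWYW F=ORGG R=BBOR B=ORBB L=GGOR
After move 4 (R'): R=BRBO U=YBYO F=OWGW D=WRYG B=YRWB
Query 1: F[3] = W
Query 2: D[0] = W
Query 3: F[0] = O
Query 4: R[1] = R
Query 5: D[2] = Y
Query 6: F[2] = G

Answer: W W O R Y G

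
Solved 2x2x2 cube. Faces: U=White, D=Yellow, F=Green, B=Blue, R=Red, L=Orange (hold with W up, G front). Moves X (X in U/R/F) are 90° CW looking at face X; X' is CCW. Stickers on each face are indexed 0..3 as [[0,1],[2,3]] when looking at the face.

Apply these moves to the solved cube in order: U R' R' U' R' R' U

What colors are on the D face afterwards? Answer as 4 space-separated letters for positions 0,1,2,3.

Answer: Y Y Y W

Derivation:
After move 1 (U): U=WWWW F=RRGG R=BBRR B=OOBB L=GGOO
After move 2 (R'): R=BRBR U=WBWO F=RWGW D=YRYG B=YOYB
After move 3 (R'): R=RRBB U=WYWY F=RBGO D=YWYW B=GORB
After move 4 (U'): U=YYWW F=GGGO R=RBBB B=RRRB L=GOOO
After move 5 (R'): R=BBRB U=YRWR F=GYGW D=YGYO B=WRWB
After move 6 (R'): R=BBBR U=YWWW F=GRGR D=YYYW B=ORGB
After move 7 (U): U=WYWW F=BBGR R=ORBR B=GOGB L=GROO
Query: D face = YYYW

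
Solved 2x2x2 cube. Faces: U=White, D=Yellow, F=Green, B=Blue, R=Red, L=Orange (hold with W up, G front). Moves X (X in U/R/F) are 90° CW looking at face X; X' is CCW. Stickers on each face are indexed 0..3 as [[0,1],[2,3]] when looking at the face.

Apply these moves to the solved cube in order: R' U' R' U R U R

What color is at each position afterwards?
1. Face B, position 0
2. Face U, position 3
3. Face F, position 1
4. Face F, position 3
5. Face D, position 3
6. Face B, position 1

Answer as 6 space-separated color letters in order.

Answer: R W G Y O B

Derivation:
After move 1 (R'): R=RRRR U=WBWB F=GWGW D=YGYG B=YBYB
After move 2 (U'): U=BBWW F=OOGW R=GWRR B=RRYB L=YBOO
After move 3 (R'): R=WRGR U=BYWR F=OBGW D=YOYW B=GRGB
After move 4 (U): U=WBRY F=WRGW R=GRGR B=YBGB L=OBOO
After move 5 (R): R=GGRR U=WRRW F=WOGW D=YGYY B=YBBB
After move 6 (U): U=RWWR F=GGGW R=YBRR B=OBBB L=WOOO
After move 7 (R): R=RYRB U=RGWW F=GGGY D=YBYO B=RBWB
Query 1: B[0] = R
Query 2: U[3] = W
Query 3: F[1] = G
Query 4: F[3] = Y
Query 5: D[3] = O
Query 6: B[1] = B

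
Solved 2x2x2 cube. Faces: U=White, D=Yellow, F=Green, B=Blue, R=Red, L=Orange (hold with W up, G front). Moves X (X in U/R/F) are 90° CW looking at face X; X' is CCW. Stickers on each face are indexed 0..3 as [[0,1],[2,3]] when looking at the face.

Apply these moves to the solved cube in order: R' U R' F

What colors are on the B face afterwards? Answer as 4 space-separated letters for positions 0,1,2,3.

After move 1 (R'): R=RRRR U=WBWB F=GWGW D=YGYG B=YBYB
After move 2 (U): U=WWBB F=RRGW R=YBRR B=OOYB L=GWOO
After move 3 (R'): R=BRYR U=WYBO F=RWGB D=YRYW B=GOGB
After move 4 (F): F=GRBW U=WYOW R=BROR D=YBYW L=GYOR
Query: B face = GOGB

Answer: G O G B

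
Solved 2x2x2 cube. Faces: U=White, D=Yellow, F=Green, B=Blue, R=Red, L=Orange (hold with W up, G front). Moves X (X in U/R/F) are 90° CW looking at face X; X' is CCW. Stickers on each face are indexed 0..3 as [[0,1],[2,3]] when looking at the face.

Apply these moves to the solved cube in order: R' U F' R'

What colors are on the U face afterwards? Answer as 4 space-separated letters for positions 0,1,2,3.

After move 1 (R'): R=RRRR U=WBWB F=GWGW D=YGYG B=YBYB
After move 2 (U): U=WWBB F=RRGW R=YBRR B=OOYB L=GWOO
After move 3 (F'): F=RWRG U=WWYR R=GBYR D=WOYG L=GBOB
After move 4 (R'): R=BRGY U=WYYO F=RWRR D=WWYG B=GOOB
Query: U face = WYYO

Answer: W Y Y O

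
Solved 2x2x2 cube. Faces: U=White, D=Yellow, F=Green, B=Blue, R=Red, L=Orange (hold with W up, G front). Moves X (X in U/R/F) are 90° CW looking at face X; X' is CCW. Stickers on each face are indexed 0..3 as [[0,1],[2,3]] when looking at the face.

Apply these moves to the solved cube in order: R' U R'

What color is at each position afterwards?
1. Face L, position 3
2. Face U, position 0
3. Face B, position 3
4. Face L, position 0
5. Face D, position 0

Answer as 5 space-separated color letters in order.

Answer: O W B G Y

Derivation:
After move 1 (R'): R=RRRR U=WBWB F=GWGW D=YGYG B=YBYB
After move 2 (U): U=WWBB F=RRGW R=YBRR B=OOYB L=GWOO
After move 3 (R'): R=BRYR U=WYBO F=RWGB D=YRYW B=GOGB
Query 1: L[3] = O
Query 2: U[0] = W
Query 3: B[3] = B
Query 4: L[0] = G
Query 5: D[0] = Y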